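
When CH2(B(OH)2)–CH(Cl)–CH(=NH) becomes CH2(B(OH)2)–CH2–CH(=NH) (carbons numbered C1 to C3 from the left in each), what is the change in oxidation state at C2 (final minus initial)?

Before: C2 has 2 bonds to C, 1 bond to H, 1 bond to Cl → oxidation state 0.
After: C2 has 2 bonds to C, 2 bonds to H → oxidation state -2.
Δ = -2 − (0) = -2, so this is a reduction at C2.

-2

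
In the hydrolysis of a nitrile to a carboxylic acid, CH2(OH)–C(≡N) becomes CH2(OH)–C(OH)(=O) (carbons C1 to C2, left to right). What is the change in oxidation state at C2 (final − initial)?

Before: C2 has 1 bond to C, 3 bonds to N → oxidation state +3.
After: C2 has 1 bond to C, 3 bonds to O → oxidation state +3.
Δ = +3 − (+3) = 0, so no net redox change at C2.

0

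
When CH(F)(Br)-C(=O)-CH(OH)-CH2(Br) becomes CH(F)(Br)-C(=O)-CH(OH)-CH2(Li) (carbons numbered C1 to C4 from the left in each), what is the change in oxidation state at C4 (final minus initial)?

-2

Before: C4 has 1 bond to C, 2 bonds to H, 1 bond to Br → oxidation state -1.
After: C4 has 1 bond to C, 2 bonds to H, 1 bond to Li → oxidation state -3.
Δ = -3 − (-1) = -2, so this is a reduction at C4.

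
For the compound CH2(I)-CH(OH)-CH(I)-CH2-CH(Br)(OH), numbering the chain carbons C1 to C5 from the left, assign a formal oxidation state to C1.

-1

Count +1 for every bond to an atom more electronegative than carbon and −1 for every bond to one less electronegative; C–C bonds are 0.
C1 has one bond to C (0), one bond to H (-1), one bond to H (-1), one bond to I (+1).
Oxidation state = 0 − 1 − 1 + 1 = -1.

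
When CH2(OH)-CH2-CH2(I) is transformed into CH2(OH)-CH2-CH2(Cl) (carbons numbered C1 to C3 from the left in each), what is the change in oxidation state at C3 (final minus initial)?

Before: C3 has 1 bond to C, 2 bonds to H, 1 bond to I → oxidation state -1.
After: C3 has 1 bond to C, 2 bonds to H, 1 bond to Cl → oxidation state -1.
Δ = -1 − (-1) = 0, so no net redox change at C3.

0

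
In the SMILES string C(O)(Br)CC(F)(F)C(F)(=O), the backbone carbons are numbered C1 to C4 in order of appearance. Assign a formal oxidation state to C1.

+1

Bonds to more-electronegative neighbours contribute +1 each, bonds to H or metals contribute −1 each, and C–C bonds contribute 0.
C1 has one bond to C (0), one bond to H (-1), one bond to O (+1), one bond to Br (+1).
Oxidation state = 0 − 1 + 1 + 1 = +1.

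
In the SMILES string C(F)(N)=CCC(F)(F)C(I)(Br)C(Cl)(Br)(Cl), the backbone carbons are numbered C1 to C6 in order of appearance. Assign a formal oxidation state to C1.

Count +1 for every bond to an atom more electronegative than carbon and −1 for every bond to one less electronegative; C–C bonds are 0.
C1 has a double bond to C (2×0 = 0), one bond to F (+1), one bond to N (+1).
Oxidation state = 0 + 1 + 1 = +2.

+2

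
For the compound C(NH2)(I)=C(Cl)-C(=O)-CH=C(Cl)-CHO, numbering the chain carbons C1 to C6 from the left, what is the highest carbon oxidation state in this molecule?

+2

Assign +1 per bond to O/N/halogen, −1 per bond to H or an electropositive element, and 0 per bond to carbon. Tallying each carbon:
C1: 2C, 1N, 1I → 0 + 1 + 1 = +2
C2: 3C, 1Cl → 0 + 1 = +1
C3: 2C, 2O → 0 + 2 = +2
C4: 3C, 1H → 0 − 1 = -1
C5: 3C, 1Cl → 0 + 1 = +1
C6: 1C, 1H, 2O → 0 − 1 + 2 = +1
The highest value is +2.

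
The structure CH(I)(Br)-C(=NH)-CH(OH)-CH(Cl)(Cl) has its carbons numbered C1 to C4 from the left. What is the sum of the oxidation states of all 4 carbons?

+4

Assign +1 per bond to O/N/halogen, −1 per bond to H or an electropositive element, and 0 per bond to carbon. Tallying each carbon:
C1: 1C, 1H, 1Br, 1I → 0 − 1 + 1 + 1 = +1
C2: 2C, 2N → 0 + 2 = +2
C3: 2C, 1H, 1O → 0 − 1 + 1 = 0
C4: 1C, 1H, 2Cl → 0 − 1 + 2 = +1
Sum = +1 + 2 + 0 + 1 = +4.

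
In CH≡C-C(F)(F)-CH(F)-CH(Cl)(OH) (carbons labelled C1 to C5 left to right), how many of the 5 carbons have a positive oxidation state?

2

Tallying each carbon's bonds:
C1: 3C, 1H → 0 − 1 = -1
C2: 4C → 0 = 0
C3: 2C, 2F → 0 + 2 = +2
C4: 2C, 1H, 1F → 0 − 1 + 1 = 0
C5: 1C, 1H, 1O, 1Cl → 0 − 1 + 1 + 1 = +1
2 carbons (C3, C5) meet the condition.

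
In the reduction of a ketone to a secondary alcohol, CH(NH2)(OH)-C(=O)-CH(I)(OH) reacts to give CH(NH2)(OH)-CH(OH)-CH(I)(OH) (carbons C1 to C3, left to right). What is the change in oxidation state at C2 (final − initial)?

Before: C2 has 2 bonds to C, 2 bonds to O → oxidation state +2.
After: C2 has 2 bonds to C, 1 bond to H, 1 bond to O → oxidation state 0.
Δ = 0 − (+2) = -2, so this is a reduction at C2.

-2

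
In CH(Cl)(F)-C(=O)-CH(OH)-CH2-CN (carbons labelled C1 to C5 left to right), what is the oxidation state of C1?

+1

Assign +1 per bond to O/N/halogen, −1 per bond to H or an electropositive element, and 0 per bond to carbon.
C1 has one bond to C (0), one bond to H (-1), one bond to Cl (+1), one bond to F (+1).
Oxidation state = 0 − 1 + 1 + 1 = +1.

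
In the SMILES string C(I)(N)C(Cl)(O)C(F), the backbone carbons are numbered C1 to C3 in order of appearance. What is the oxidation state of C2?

+2

C2 has one bond to C (0), one bond to C (0), one bond to Cl (+1), one bond to O (+1).
Oxidation state = 0 + 0 + 1 + 1 = +2.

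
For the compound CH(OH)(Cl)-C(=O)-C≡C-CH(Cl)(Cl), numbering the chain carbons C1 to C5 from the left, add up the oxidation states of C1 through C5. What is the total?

+4

Tallying each carbon's bonds:
C1: 1C, 1H, 1O, 1Cl → 0 − 1 + 1 + 1 = +1
C2: 2C, 2O → 0 + 2 = +2
C3: 4C → 0 = 0
C4: 4C → 0 = 0
C5: 1C, 1H, 2Cl → 0 − 1 + 2 = +1
Sum = +1 + 2 + 0 + 0 + 1 = +4.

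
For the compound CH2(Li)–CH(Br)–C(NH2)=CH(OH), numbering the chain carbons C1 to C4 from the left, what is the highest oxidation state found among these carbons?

Assign +1 per bond to O/N/halogen, −1 per bond to H or an electropositive element, and 0 per bond to carbon. Tallying each carbon:
C1: 1C, 2H, 1Li → 0 − 2 − 1 = -3
C2: 2C, 1H, 1Br → 0 − 1 + 1 = 0
C3: 3C, 1N → 0 + 1 = +1
C4: 2C, 1H, 1O → 0 − 1 + 1 = 0
The highest value is +1.

+1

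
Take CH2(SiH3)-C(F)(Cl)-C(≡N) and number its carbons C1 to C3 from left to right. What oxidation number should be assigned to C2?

+2

C2 has one bond to C (0), one bond to C (0), one bond to F (+1), one bond to Cl (+1).
Oxidation state = 0 + 0 + 1 + 1 = +2.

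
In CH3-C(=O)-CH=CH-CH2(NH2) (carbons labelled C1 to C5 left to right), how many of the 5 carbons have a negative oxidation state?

Tallying each carbon's bonds:
C1: 1C, 3H → 0 − 3 = -3
C2: 2C, 2O → 0 + 2 = +2
C3: 3C, 1H → 0 − 1 = -1
C4: 3C, 1H → 0 − 1 = -1
C5: 1C, 2H, 1N → 0 − 2 + 1 = -1
4 carbons (C1, C3, C4, C5) meet the condition.

4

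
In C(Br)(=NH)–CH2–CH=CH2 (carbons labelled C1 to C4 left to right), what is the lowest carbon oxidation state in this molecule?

Tallying each carbon's bonds:
C1: 1C, 2N, 1Br → 0 + 2 + 1 = +3
C2: 2C, 2H → 0 − 2 = -2
C3: 3C, 1H → 0 − 1 = -1
C4: 2C, 2H → 0 − 2 = -2
The lowest value is -2.

-2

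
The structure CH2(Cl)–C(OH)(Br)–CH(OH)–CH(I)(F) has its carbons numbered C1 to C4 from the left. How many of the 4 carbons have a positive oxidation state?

2

Bonds to more-electronegative neighbours contribute +1 each, bonds to H or metals contribute −1 each, and C–C bonds contribute 0. Tallying each carbon:
C1: 1C, 2H, 1Cl → 0 − 2 + 1 = -1
C2: 2C, 1O, 1Br → 0 + 1 + 1 = +2
C3: 2C, 1H, 1O → 0 − 1 + 1 = 0
C4: 1C, 1H, 1F, 1I → 0 − 1 + 1 + 1 = +1
2 carbons (C2, C4) meet the condition.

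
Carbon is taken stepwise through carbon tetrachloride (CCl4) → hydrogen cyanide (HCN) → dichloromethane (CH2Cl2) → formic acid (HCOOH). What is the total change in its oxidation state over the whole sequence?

-2

Carbon oxidation states along the series — carbon tetrachloride: +4, hydrogen cyanide: +2, dichloromethane: 0, formic acid: +2.
Net change = +2 − (+4) = -2.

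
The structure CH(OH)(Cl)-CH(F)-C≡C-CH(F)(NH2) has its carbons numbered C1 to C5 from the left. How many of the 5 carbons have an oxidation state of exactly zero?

Tallying each carbon's bonds:
C1: 1C, 1H, 1O, 1Cl → 0 − 1 + 1 + 1 = +1
C2: 2C, 1H, 1F → 0 − 1 + 1 = 0
C3: 4C → 0 = 0
C4: 4C → 0 = 0
C5: 1C, 1H, 1N, 1F → 0 − 1 + 1 + 1 = +1
3 carbons (C2, C3, C4) meet the condition.

3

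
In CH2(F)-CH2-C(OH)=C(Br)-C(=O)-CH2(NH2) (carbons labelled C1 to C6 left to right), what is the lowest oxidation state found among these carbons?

-2

Assign +1 per bond to O/N/halogen, −1 per bond to H or an electropositive element, and 0 per bond to carbon. Tallying each carbon:
C1: 1C, 2H, 1F → 0 − 2 + 1 = -1
C2: 2C, 2H → 0 − 2 = -2
C3: 3C, 1O → 0 + 1 = +1
C4: 3C, 1Br → 0 + 1 = +1
C5: 2C, 2O → 0 + 2 = +2
C6: 1C, 2H, 1N → 0 − 2 + 1 = -1
The lowest value is -2.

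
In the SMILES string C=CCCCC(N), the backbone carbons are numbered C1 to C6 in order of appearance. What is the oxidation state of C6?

-1

Each bond to a more electronegative atom (O, N, halogen) counts +1, each bond to a less electronegative atom (H, metal, B, Si) counts −1, and each C–C bond counts 0.
C6 has one bond to C (0), one bond to N (+1), one bond to H (-1), one bond to H (-1).
Oxidation state = 0 + 1 − 1 − 1 = -1.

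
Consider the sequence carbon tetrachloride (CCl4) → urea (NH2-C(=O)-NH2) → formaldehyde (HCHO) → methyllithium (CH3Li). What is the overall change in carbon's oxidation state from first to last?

Carbon oxidation states along the series — carbon tetrachloride: +4, urea: +4, formaldehyde: 0, methyllithium: -4.
Net change = -4 − (+4) = -8.

-8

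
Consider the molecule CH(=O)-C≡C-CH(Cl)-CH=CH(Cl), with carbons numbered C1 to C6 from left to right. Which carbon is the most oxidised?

C1

Tallying each carbon's bonds:
C1: 1C, 1H, 2O → 0 − 1 + 2 = +1
C2: 4C → 0 = 0
C3: 4C → 0 = 0
C4: 2C, 1H, 1Cl → 0 − 1 + 1 = 0
C5: 3C, 1H → 0 − 1 = -1
C6: 2C, 1H, 1Cl → 0 − 1 + 1 = 0
The most oxidised carbon is C1 at +1.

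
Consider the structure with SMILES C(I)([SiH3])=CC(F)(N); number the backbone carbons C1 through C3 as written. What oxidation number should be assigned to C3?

+1

C3 has one bond to C (0), one bond to H (-1), one bond to F (+1), one bond to N (+1).
Oxidation state = 0 − 1 + 1 + 1 = +1.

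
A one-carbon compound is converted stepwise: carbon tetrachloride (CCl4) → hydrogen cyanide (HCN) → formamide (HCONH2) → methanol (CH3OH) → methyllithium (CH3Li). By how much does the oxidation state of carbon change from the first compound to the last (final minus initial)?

Carbon oxidation states along the series — carbon tetrachloride: +4, hydrogen cyanide: +2, formamide: +2, methanol: -2, methyllithium: -4.
Net change = -4 − (+4) = -8.

-8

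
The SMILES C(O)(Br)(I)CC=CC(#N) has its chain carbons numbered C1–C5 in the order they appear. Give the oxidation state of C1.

+3

C1 has one bond to C (0), one bond to O (+1), one bond to Br (+1), one bond to I (+1).
Oxidation state = 0 + 1 + 1 + 1 = +3.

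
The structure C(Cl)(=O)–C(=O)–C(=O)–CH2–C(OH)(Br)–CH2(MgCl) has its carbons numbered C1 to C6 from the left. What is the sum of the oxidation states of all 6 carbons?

Bonds to more-electronegative neighbours contribute +1 each, bonds to H or metals contribute −1 each, and C–C bonds contribute 0. Tallying each carbon:
C1: 1C, 2O, 1Cl → 0 + 2 + 1 = +3
C2: 2C, 2O → 0 + 2 = +2
C3: 2C, 2O → 0 + 2 = +2
C4: 2C, 2H → 0 − 2 = -2
C5: 2C, 1O, 1Br → 0 + 1 + 1 = +2
C6: 1C, 2H, 1Mg → 0 − 2 − 1 = -3
Sum = +3 + 2 + 2 − 2 + 2 − 3 = +4.

+4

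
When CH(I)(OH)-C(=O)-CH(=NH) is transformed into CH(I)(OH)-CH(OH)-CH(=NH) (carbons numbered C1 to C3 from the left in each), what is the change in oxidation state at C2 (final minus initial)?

Before: C2 has 2 bonds to C, 2 bonds to O → oxidation state +2.
After: C2 has 2 bonds to C, 1 bond to H, 1 bond to O → oxidation state 0.
Δ = 0 − (+2) = -2, so this is a reduction at C2.

-2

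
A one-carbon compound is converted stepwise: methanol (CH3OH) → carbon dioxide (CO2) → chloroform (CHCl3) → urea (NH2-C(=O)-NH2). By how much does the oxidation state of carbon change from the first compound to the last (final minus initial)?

Carbon oxidation states along the series — methanol: -2, carbon dioxide: +4, chloroform: +2, urea: +4.
Net change = +4 − (-2) = +6.

+6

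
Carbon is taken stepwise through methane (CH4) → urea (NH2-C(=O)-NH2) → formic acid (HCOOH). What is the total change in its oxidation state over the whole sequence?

+6

Carbon oxidation states along the series — methane: -4, urea: +4, formic acid: +2.
Net change = +2 − (-4) = +6.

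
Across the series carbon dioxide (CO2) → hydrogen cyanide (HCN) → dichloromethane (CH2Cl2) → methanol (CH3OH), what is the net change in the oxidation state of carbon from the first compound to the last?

Carbon oxidation states along the series — carbon dioxide: +4, hydrogen cyanide: +2, dichloromethane: 0, methanol: -2.
Net change = -2 − (+4) = -6.

-6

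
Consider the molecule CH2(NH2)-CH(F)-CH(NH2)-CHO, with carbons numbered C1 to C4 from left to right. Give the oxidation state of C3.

0

Assign +1 per bond to O/N/halogen, −1 per bond to H or an electropositive element, and 0 per bond to carbon.
C3 has one bond to C (0), one bond to C (0), one bond to N (+1), one bond to H (-1).
Oxidation state = 0 + 0 + 1 − 1 = 0.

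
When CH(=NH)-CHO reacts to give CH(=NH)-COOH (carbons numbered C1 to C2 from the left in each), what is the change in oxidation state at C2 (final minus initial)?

Before: C2 has 1 bond to C, 1 bond to H, 2 bonds to O → oxidation state +1.
After: C2 has 1 bond to C, 3 bonds to O → oxidation state +3.
Δ = +3 − (+1) = +2, so this is an oxidation at C2.

+2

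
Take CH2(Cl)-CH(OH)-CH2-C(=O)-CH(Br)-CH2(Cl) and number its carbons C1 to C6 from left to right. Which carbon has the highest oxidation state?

Tallying each carbon's bonds:
C1: 1C, 2H, 1Cl → 0 − 2 + 1 = -1
C2: 2C, 1H, 1O → 0 − 1 + 1 = 0
C3: 2C, 2H → 0 − 2 = -2
C4: 2C, 2O → 0 + 2 = +2
C5: 2C, 1H, 1Br → 0 − 1 + 1 = 0
C6: 1C, 2H, 1Cl → 0 − 2 + 1 = -1
The most oxidised carbon is C4 at +2.

C4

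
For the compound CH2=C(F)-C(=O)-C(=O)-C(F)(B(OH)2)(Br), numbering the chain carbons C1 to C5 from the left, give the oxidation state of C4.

Bonds to more-electronegative neighbours contribute +1 each, bonds to H or metals contribute −1 each, and C–C bonds contribute 0.
C4 has one bond to C (0), one bond to C (0), a double bond to O (2×+1 = +2).
Oxidation state = 0 + 0 + 2 = +2.

+2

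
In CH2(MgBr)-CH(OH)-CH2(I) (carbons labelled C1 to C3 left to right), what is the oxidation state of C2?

0

Count +1 for every bond to an atom more electronegative than carbon and −1 for every bond to one less electronegative; C–C bonds are 0.
C2 has one bond to C (0), one bond to C (0), one bond to H (-1), one bond to O (+1).
Oxidation state = 0 + 0 − 1 + 1 = 0.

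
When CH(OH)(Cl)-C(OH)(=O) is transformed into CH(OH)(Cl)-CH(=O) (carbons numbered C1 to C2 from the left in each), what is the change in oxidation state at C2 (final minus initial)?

Before: C2 has 1 bond to C, 3 bonds to O → oxidation state +3.
After: C2 has 1 bond to C, 1 bond to H, 2 bonds to O → oxidation state +1.
Δ = +1 − (+3) = -2, so this is a reduction at C2.

-2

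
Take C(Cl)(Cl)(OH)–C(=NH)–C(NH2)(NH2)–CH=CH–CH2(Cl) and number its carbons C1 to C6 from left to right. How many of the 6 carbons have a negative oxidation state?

Tallying each carbon's bonds:
C1: 1C, 1O, 2Cl → 0 + 1 + 2 = +3
C2: 2C, 2N → 0 + 2 = +2
C3: 2C, 2N → 0 + 2 = +2
C4: 3C, 1H → 0 − 1 = -1
C5: 3C, 1H → 0 − 1 = -1
C6: 1C, 2H, 1Cl → 0 − 2 + 1 = -1
3 carbons (C4, C5, C6) meet the condition.

3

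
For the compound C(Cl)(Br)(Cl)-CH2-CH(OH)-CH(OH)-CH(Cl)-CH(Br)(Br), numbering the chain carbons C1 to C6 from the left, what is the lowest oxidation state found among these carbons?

Tallying each carbon's bonds:
C1: 1C, 2Cl, 1Br → 0 + 2 + 1 = +3
C2: 2C, 2H → 0 − 2 = -2
C3: 2C, 1H, 1O → 0 − 1 + 1 = 0
C4: 2C, 1H, 1O → 0 − 1 + 1 = 0
C5: 2C, 1H, 1Cl → 0 − 1 + 1 = 0
C6: 1C, 1H, 2Br → 0 − 1 + 2 = +1
The lowest value is -2.

-2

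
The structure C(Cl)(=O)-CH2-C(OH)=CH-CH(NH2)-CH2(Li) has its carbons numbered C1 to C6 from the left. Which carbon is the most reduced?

Bonds to more-electronegative neighbours contribute +1 each, bonds to H or metals contribute −1 each, and C–C bonds contribute 0. Tallying each carbon:
C1: 1C, 2O, 1Cl → 0 + 2 + 1 = +3
C2: 2C, 2H → 0 − 2 = -2
C3: 3C, 1O → 0 + 1 = +1
C4: 3C, 1H → 0 − 1 = -1
C5: 2C, 1H, 1N → 0 − 1 + 1 = 0
C6: 1C, 2H, 1Li → 0 − 2 − 1 = -3
The most reduced carbon is C6 at -3.

C6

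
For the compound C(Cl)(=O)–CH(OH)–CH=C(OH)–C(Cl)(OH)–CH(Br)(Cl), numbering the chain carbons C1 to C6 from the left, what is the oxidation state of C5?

+2

C5 has one bond to C (0), one bond to C (0), one bond to Cl (+1), one bond to O (+1).
Oxidation state = 0 + 0 + 1 + 1 = +2.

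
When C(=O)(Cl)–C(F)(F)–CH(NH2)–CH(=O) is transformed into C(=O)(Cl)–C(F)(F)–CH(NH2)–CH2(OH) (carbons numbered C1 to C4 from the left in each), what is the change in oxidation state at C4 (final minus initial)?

-2

Before: C4 has 1 bond to C, 1 bond to H, 2 bonds to O → oxidation state +1.
After: C4 has 1 bond to C, 2 bonds to H, 1 bond to O → oxidation state -1.
Δ = -1 − (+1) = -2, so this is a reduction at C4.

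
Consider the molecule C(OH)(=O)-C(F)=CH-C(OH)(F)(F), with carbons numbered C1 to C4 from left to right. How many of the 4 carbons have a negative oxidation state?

Tallying each carbon's bonds:
C1: 1C, 3O → 0 + 3 = +3
C2: 3C, 1F → 0 + 1 = +1
C3: 3C, 1H → 0 − 1 = -1
C4: 1C, 1O, 2F → 0 + 1 + 2 = +3
1 carbon (C3) meets the condition.

1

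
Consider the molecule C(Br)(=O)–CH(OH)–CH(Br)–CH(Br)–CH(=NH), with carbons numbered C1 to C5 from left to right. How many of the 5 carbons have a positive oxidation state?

Tallying each carbon's bonds:
C1: 1C, 2O, 1Br → 0 + 2 + 1 = +3
C2: 2C, 1H, 1O → 0 − 1 + 1 = 0
C3: 2C, 1H, 1Br → 0 − 1 + 1 = 0
C4: 2C, 1H, 1Br → 0 − 1 + 1 = 0
C5: 1C, 1H, 2N → 0 − 1 + 2 = +1
2 carbons (C1, C5) meet the condition.

2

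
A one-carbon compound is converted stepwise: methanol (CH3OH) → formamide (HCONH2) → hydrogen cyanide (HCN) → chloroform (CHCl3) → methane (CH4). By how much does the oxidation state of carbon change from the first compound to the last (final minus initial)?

Carbon oxidation states along the series — methanol: -2, formamide: +2, hydrogen cyanide: +2, chloroform: +2, methane: -4.
Net change = -4 − (-2) = -2.

-2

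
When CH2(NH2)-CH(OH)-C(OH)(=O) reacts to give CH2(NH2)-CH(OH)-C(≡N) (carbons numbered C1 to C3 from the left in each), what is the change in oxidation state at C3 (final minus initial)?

Before: C3 has 1 bond to C, 3 bonds to O → oxidation state +3.
After: C3 has 1 bond to C, 3 bonds to N → oxidation state +3.
Δ = +3 − (+3) = 0, so no net redox change at C3.

0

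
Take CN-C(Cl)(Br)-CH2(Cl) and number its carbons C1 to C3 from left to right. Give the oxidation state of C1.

Assign +1 per bond to O/N/halogen, −1 per bond to H or an electropositive element, and 0 per bond to carbon.
C1 has one bond to C (0), a triple bond to N (3×+1 = +3).
Oxidation state = 0 + 3 = +3.

+3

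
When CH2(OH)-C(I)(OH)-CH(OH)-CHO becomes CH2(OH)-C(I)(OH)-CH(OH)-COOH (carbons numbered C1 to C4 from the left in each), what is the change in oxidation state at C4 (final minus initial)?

Before: C4 has 1 bond to C, 1 bond to H, 2 bonds to O → oxidation state +1.
After: C4 has 1 bond to C, 3 bonds to O → oxidation state +3.
Δ = +3 − (+1) = +2, so this is an oxidation at C4.

+2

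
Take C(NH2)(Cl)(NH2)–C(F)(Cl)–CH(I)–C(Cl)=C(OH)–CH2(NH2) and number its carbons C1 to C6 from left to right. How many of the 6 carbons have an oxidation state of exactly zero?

1

Bonds to more-electronegative neighbours contribute +1 each, bonds to H or metals contribute −1 each, and C–C bonds contribute 0. Tallying each carbon:
C1: 1C, 2N, 1Cl → 0 + 2 + 1 = +3
C2: 2C, 1F, 1Cl → 0 + 1 + 1 = +2
C3: 2C, 1H, 1I → 0 − 1 + 1 = 0
C4: 3C, 1Cl → 0 + 1 = +1
C5: 3C, 1O → 0 + 1 = +1
C6: 1C, 2H, 1N → 0 − 2 + 1 = -1
1 carbon (C3) meets the condition.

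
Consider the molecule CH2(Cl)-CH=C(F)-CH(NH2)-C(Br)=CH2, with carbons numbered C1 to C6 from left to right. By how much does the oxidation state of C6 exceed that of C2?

-1

C6: 2C, 2H → 0 − 2 = -2
C2: 3C, 1H → 0 − 1 = -1
Difference: -2 − (-1) = -1.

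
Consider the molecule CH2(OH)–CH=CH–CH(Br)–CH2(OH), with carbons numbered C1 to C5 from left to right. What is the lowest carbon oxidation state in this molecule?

Tallying each carbon's bonds:
C1: 1C, 2H, 1O → 0 − 2 + 1 = -1
C2: 3C, 1H → 0 − 1 = -1
C3: 3C, 1H → 0 − 1 = -1
C4: 2C, 1H, 1Br → 0 − 1 + 1 = 0
C5: 1C, 2H, 1O → 0 − 2 + 1 = -1
The lowest value is -1.

-1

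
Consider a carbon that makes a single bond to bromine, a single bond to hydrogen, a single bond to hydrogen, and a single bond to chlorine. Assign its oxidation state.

0

Each bond to a more electronegative atom (O, N, halogen) counts +1, each bond to a less electronegative atom (H, metal, B, Si) counts −1, and each C–C bond counts 0.
The carbon has one bond to Br (+1), one bond to H (-1), one bond to Cl (+1), one bond to H (-1).
Oxidation state = +1 − 1 + 1 − 1 = 0.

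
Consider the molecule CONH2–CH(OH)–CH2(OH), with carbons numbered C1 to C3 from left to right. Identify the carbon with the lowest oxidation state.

Tallying each carbon's bonds:
C1: 1C, 2O, 1N → 0 + 2 + 1 = +3
C2: 2C, 1H, 1O → 0 − 1 + 1 = 0
C3: 1C, 2H, 1O → 0 − 2 + 1 = -1
The most reduced carbon is C3 at -1.

C3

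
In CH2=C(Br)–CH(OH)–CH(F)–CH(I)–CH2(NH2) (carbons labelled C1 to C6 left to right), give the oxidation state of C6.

Assign +1 per bond to O/N/halogen, −1 per bond to H or an electropositive element, and 0 per bond to carbon.
C6 has one bond to C (0), one bond to H (-1), one bond to N (+1), one bond to H (-1).
Oxidation state = 0 − 1 + 1 − 1 = -1.

-1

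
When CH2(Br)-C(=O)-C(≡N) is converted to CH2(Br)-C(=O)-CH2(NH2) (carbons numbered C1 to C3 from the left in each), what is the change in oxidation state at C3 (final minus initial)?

Before: C3 has 1 bond to C, 3 bonds to N → oxidation state +3.
After: C3 has 1 bond to C, 2 bonds to H, 1 bond to N → oxidation state -1.
Δ = -1 − (+3) = -4, so this is a reduction at C3.

-4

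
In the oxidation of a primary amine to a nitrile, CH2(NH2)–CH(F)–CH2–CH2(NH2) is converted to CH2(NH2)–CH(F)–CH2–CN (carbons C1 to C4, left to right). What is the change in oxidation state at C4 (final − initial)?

Before: C4 has 1 bond to C, 2 bonds to H, 1 bond to N → oxidation state -1.
After: C4 has 1 bond to C, 3 bonds to N → oxidation state +3.
Δ = +3 − (-1) = +4, so this is an oxidation at C4.

+4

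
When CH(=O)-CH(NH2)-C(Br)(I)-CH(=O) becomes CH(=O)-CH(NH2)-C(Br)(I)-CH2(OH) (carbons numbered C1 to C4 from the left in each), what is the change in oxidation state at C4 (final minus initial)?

-2

Before: C4 has 1 bond to C, 1 bond to H, 2 bonds to O → oxidation state +1.
After: C4 has 1 bond to C, 2 bonds to H, 1 bond to O → oxidation state -1.
Δ = -1 − (+1) = -2, so this is a reduction at C4.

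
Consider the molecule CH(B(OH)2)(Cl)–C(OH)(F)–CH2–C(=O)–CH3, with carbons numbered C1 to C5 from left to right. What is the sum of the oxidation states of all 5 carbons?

Assign +1 per bond to O/N/halogen, −1 per bond to H or an electropositive element, and 0 per bond to carbon. Tallying each carbon:
C1: 1C, 1H, 1Cl, 1B → 0 − 1 + 1 − 1 = -1
C2: 2C, 1O, 1F → 0 + 1 + 1 = +2
C3: 2C, 2H → 0 − 2 = -2
C4: 2C, 2O → 0 + 2 = +2
C5: 1C, 3H → 0 − 3 = -3
Sum = -1 + 2 − 2 + 2 − 3 = -2.

-2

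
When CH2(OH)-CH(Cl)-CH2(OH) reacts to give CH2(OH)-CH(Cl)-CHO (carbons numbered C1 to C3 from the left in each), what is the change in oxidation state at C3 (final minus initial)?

+2

Before: C3 has 1 bond to C, 2 bonds to H, 1 bond to O → oxidation state -1.
After: C3 has 1 bond to C, 1 bond to H, 2 bonds to O → oxidation state +1.
Δ = +1 − (-1) = +2, so this is an oxidation at C3.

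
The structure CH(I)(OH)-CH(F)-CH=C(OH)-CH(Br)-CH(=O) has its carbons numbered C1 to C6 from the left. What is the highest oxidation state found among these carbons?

+1

Count +1 for every bond to an atom more electronegative than carbon and −1 for every bond to one less electronegative; C–C bonds are 0. Tallying each carbon:
C1: 1C, 1H, 1O, 1I → 0 − 1 + 1 + 1 = +1
C2: 2C, 1H, 1F → 0 − 1 + 1 = 0
C3: 3C, 1H → 0 − 1 = -1
C4: 3C, 1O → 0 + 1 = +1
C5: 2C, 1H, 1Br → 0 − 1 + 1 = 0
C6: 1C, 1H, 2O → 0 − 1 + 2 = +1
The highest value is +1.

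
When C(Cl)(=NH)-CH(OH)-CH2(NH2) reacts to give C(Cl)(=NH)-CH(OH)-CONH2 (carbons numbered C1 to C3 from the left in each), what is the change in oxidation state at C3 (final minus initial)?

+4

Before: C3 has 1 bond to C, 2 bonds to H, 1 bond to N → oxidation state -1.
After: C3 has 1 bond to C, 2 bonds to O, 1 bond to N → oxidation state +3.
Δ = +3 − (-1) = +4, so this is an oxidation at C3.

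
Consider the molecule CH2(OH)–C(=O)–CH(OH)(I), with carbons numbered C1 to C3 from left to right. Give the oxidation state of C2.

C2 has one bond to C (0), one bond to C (0), a double bond to O (2×+1 = +2).
Oxidation state = 0 + 0 + 2 = +2.

+2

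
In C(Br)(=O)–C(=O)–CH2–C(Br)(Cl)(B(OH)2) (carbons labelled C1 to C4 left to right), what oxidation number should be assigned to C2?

C2 has one bond to C (0), one bond to C (0), a double bond to O (2×+1 = +2).
Oxidation state = 0 + 0 + 2 = +2.

+2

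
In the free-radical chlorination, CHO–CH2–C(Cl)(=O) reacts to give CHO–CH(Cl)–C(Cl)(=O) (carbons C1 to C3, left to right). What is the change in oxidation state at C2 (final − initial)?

+2

Before: C2 has 2 bonds to C, 2 bonds to H → oxidation state -2.
After: C2 has 2 bonds to C, 1 bond to H, 1 bond to Cl → oxidation state 0.
Δ = 0 − (-2) = +2, so this is an oxidation at C2.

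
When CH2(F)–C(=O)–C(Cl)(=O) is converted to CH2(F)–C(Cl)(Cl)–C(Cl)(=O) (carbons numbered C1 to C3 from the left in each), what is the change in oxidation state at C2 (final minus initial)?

0

Before: C2 has 2 bonds to C, 2 bonds to O → oxidation state +2.
After: C2 has 2 bonds to C, 2 bonds to Cl → oxidation state +2.
Δ = +2 − (+2) = 0, so no net redox change at C2.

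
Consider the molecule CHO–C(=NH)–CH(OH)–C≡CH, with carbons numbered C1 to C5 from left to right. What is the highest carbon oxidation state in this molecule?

+2

Tallying each carbon's bonds:
C1: 1C, 1H, 2O → 0 − 1 + 2 = +1
C2: 2C, 2N → 0 + 2 = +2
C3: 2C, 1H, 1O → 0 − 1 + 1 = 0
C4: 4C → 0 = 0
C5: 3C, 1H → 0 − 1 = -1
The highest value is +2.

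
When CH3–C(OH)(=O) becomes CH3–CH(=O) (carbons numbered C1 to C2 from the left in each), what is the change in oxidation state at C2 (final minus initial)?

Before: C2 has 1 bond to C, 3 bonds to O → oxidation state +3.
After: C2 has 1 bond to C, 1 bond to H, 2 bonds to O → oxidation state +1.
Δ = +1 − (+3) = -2, so this is a reduction at C2.

-2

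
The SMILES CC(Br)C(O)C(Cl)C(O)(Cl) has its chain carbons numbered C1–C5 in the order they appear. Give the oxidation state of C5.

Count +1 for every bond to an atom more electronegative than carbon and −1 for every bond to one less electronegative; C–C bonds are 0.
C5 has one bond to C (0), one bond to O (+1), one bond to Cl (+1), one bond to H (-1).
Oxidation state = 0 + 1 + 1 − 1 = +1.

+1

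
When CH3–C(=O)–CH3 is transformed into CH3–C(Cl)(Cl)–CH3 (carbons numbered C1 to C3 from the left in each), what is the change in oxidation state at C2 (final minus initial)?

0

Before: C2 has 2 bonds to C, 2 bonds to O → oxidation state +2.
After: C2 has 2 bonds to C, 2 bonds to Cl → oxidation state +2.
Δ = +2 − (+2) = 0, so no net redox change at C2.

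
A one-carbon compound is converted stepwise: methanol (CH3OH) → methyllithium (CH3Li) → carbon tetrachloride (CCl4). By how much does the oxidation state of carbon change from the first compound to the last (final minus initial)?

+6

Carbon oxidation states along the series — methanol: -2, methyllithium: -4, carbon tetrachloride: +4.
Net change = +4 − (-2) = +6.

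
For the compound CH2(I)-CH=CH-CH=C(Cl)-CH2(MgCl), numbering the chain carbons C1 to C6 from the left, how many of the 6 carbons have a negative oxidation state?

Tallying each carbon's bonds:
C1: 1C, 2H, 1I → 0 − 2 + 1 = -1
C2: 3C, 1H → 0 − 1 = -1
C3: 3C, 1H → 0 − 1 = -1
C4: 3C, 1H → 0 − 1 = -1
C5: 3C, 1Cl → 0 + 1 = +1
C6: 1C, 2H, 1Mg → 0 − 2 − 1 = -3
5 carbons (C1, C2, C3, C4, C6) meet the condition.

5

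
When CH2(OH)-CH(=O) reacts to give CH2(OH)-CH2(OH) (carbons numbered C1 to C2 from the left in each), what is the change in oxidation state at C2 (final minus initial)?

-2

Before: C2 has 1 bond to C, 1 bond to H, 2 bonds to O → oxidation state +1.
After: C2 has 1 bond to C, 2 bonds to H, 1 bond to O → oxidation state -1.
Δ = -1 − (+1) = -2, so this is a reduction at C2.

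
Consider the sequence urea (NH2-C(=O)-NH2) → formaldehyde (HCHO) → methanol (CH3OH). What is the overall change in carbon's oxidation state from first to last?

Carbon oxidation states along the series — urea: +4, formaldehyde: 0, methanol: -2.
Net change = -2 − (+4) = -6.

-6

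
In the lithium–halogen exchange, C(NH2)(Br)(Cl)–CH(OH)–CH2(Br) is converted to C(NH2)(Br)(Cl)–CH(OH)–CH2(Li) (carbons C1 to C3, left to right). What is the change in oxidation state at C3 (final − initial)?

Before: C3 has 1 bond to C, 2 bonds to H, 1 bond to Br → oxidation state -1.
After: C3 has 1 bond to C, 2 bonds to H, 1 bond to Li → oxidation state -3.
Δ = -3 − (-1) = -2, so this is a reduction at C3.

-2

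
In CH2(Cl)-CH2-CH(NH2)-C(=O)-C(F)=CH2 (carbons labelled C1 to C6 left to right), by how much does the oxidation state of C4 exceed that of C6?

+4

C4: 2C, 2O → 0 + 2 = +2
C6: 2C, 2H → 0 − 2 = -2
Difference: +2 − (-2) = +4.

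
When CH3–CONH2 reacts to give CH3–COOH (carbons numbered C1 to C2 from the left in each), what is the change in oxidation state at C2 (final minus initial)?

Before: C2 has 1 bond to C, 2 bonds to O, 1 bond to N → oxidation state +3.
After: C2 has 1 bond to C, 3 bonds to O → oxidation state +3.
Δ = +3 − (+3) = 0, so no net redox change at C2.

0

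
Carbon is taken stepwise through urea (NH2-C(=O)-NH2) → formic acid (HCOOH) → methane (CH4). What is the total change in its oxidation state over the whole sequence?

Carbon oxidation states along the series — urea: +4, formic acid: +2, methane: -4.
Net change = -4 − (+4) = -8.

-8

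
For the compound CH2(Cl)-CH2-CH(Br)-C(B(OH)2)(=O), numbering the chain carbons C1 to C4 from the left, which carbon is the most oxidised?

Tallying each carbon's bonds:
C1: 1C, 2H, 1Cl → 0 − 2 + 1 = -1
C2: 2C, 2H → 0 − 2 = -2
C3: 2C, 1H, 1Br → 0 − 1 + 1 = 0
C4: 1C, 2O, 1B → 0 + 2 − 1 = +1
The most oxidised carbon is C4 at +1.

C4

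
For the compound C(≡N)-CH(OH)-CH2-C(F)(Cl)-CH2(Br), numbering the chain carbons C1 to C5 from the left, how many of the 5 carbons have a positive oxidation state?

2

Tallying each carbon's bonds:
C1: 1C, 3N → 0 + 3 = +3
C2: 2C, 1H, 1O → 0 − 1 + 1 = 0
C3: 2C, 2H → 0 − 2 = -2
C4: 2C, 1F, 1Cl → 0 + 1 + 1 = +2
C5: 1C, 2H, 1Br → 0 − 2 + 1 = -1
2 carbons (C1, C4) meet the condition.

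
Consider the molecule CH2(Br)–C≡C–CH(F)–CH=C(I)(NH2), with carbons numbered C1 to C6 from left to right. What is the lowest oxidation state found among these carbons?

Tallying each carbon's bonds:
C1: 1C, 2H, 1Br → 0 − 2 + 1 = -1
C2: 4C → 0 = 0
C3: 4C → 0 = 0
C4: 2C, 1H, 1F → 0 − 1 + 1 = 0
C5: 3C, 1H → 0 − 1 = -1
C6: 2C, 1N, 1I → 0 + 1 + 1 = +2
The lowest value is -1.

-1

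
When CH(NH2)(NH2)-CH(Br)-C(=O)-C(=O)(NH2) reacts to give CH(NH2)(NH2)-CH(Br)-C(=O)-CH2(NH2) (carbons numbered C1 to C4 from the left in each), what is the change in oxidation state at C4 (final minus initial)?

Before: C4 has 1 bond to C, 2 bonds to O, 1 bond to N → oxidation state +3.
After: C4 has 1 bond to C, 2 bonds to H, 1 bond to N → oxidation state -1.
Δ = -1 − (+3) = -4, so this is a reduction at C4.

-4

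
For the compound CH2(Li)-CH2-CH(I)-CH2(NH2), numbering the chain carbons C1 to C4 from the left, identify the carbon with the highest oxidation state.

C3

Count +1 for every bond to an atom more electronegative than carbon and −1 for every bond to one less electronegative; C–C bonds are 0. Tallying each carbon:
C1: 1C, 2H, 1Li → 0 − 2 − 1 = -3
C2: 2C, 2H → 0 − 2 = -2
C3: 2C, 1H, 1I → 0 − 1 + 1 = 0
C4: 1C, 2H, 1N → 0 − 2 + 1 = -1
The most oxidised carbon is C3 at 0.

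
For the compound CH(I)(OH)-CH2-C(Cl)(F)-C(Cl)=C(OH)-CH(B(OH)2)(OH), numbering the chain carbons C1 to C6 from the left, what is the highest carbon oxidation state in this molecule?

+2

Tallying each carbon's bonds:
C1: 1C, 1H, 1O, 1I → 0 − 1 + 1 + 1 = +1
C2: 2C, 2H → 0 − 2 = -2
C3: 2C, 1F, 1Cl → 0 + 1 + 1 = +2
C4: 3C, 1Cl → 0 + 1 = +1
C5: 3C, 1O → 0 + 1 = +1
C6: 1C, 1H, 1O, 1B → 0 − 1 + 1 − 1 = -1
The highest value is +2.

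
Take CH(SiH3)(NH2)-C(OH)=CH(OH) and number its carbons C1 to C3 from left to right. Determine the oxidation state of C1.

C1 has one bond to C (0), one bond to H (-1), one bond to Si (-1), one bond to N (+1).
Oxidation state = 0 − 1 − 1 + 1 = -1.

-1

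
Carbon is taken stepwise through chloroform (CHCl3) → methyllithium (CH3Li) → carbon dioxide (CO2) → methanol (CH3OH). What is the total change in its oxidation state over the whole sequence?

Carbon oxidation states along the series — chloroform: +2, methyllithium: -4, carbon dioxide: +4, methanol: -2.
Net change = -2 − (+2) = -4.

-4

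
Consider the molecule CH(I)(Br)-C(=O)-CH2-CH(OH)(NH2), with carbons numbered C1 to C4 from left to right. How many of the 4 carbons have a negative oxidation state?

Tallying each carbon's bonds:
C1: 1C, 1H, 1Br, 1I → 0 − 1 + 1 + 1 = +1
C2: 2C, 2O → 0 + 2 = +2
C3: 2C, 2H → 0 − 2 = -2
C4: 1C, 1H, 1O, 1N → 0 − 1 + 1 + 1 = +1
1 carbon (C3) meets the condition.

1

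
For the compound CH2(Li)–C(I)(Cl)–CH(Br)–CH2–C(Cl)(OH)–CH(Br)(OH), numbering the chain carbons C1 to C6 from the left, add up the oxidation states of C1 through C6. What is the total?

0

Each bond to a more electronegative atom (O, N, halogen) counts +1, each bond to a less electronegative atom (H, metal, B, Si) counts −1, and each C–C bond counts 0. Tallying each carbon:
C1: 1C, 2H, 1Li → 0 − 2 − 1 = -3
C2: 2C, 1Cl, 1I → 0 + 1 + 1 = +2
C3: 2C, 1H, 1Br → 0 − 1 + 1 = 0
C4: 2C, 2H → 0 − 2 = -2
C5: 2C, 1O, 1Cl → 0 + 1 + 1 = +2
C6: 1C, 1H, 1O, 1Br → 0 − 1 + 1 + 1 = +1
Sum = -3 + 2 + 0 − 2 + 2 + 1 = 0.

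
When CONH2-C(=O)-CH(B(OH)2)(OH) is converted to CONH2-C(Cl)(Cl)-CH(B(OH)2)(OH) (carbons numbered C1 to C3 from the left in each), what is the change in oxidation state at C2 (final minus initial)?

0

Before: C2 has 2 bonds to C, 2 bonds to O → oxidation state +2.
After: C2 has 2 bonds to C, 2 bonds to Cl → oxidation state +2.
Δ = +2 − (+2) = 0, so no net redox change at C2.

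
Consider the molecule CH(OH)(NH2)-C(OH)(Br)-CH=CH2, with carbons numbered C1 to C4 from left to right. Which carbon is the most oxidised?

C2

Bonds to more-electronegative neighbours contribute +1 each, bonds to H or metals contribute −1 each, and C–C bonds contribute 0. Tallying each carbon:
C1: 1C, 1H, 1O, 1N → 0 − 1 + 1 + 1 = +1
C2: 2C, 1O, 1Br → 0 + 1 + 1 = +2
C3: 3C, 1H → 0 − 1 = -1
C4: 2C, 2H → 0 − 2 = -2
The most oxidised carbon is C2 at +2.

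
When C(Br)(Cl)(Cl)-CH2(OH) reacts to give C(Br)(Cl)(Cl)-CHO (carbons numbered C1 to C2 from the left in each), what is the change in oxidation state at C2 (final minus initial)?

Before: C2 has 1 bond to C, 2 bonds to H, 1 bond to O → oxidation state -1.
After: C2 has 1 bond to C, 1 bond to H, 2 bonds to O → oxidation state +1.
Δ = +1 − (-1) = +2, so this is an oxidation at C2.

+2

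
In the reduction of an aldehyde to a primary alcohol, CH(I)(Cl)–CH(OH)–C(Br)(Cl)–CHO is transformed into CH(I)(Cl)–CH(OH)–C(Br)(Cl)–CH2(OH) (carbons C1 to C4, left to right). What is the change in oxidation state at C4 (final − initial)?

Before: C4 has 1 bond to C, 1 bond to H, 2 bonds to O → oxidation state +1.
After: C4 has 1 bond to C, 2 bonds to H, 1 bond to O → oxidation state -1.
Δ = -1 − (+1) = -2, so this is a reduction at C4.

-2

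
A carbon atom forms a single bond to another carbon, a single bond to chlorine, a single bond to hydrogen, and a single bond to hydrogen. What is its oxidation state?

-1

Assign +1 per bond to O/N/halogen, −1 per bond to H or an electropositive element, and 0 per bond to carbon.
The carbon has one bond to C (0), one bond to Cl (+1), one bond to H (-1), one bond to H (-1).
Oxidation state = 0 + 1 − 1 − 1 = -1.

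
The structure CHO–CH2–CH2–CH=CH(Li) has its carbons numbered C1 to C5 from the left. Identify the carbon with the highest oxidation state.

Assign +1 per bond to O/N/halogen, −1 per bond to H or an electropositive element, and 0 per bond to carbon. Tallying each carbon:
C1: 1C, 1H, 2O → 0 − 1 + 2 = +1
C2: 2C, 2H → 0 − 2 = -2
C3: 2C, 2H → 0 − 2 = -2
C4: 3C, 1H → 0 − 1 = -1
C5: 2C, 1H, 1Li → 0 − 1 − 1 = -2
The most oxidised carbon is C1 at +1.

C1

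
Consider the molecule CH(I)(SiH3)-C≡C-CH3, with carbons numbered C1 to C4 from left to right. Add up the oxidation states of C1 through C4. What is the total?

Assign +1 per bond to O/N/halogen, −1 per bond to H or an electropositive element, and 0 per bond to carbon. Tallying each carbon:
C1: 1C, 1H, 1I, 1Si → 0 − 1 + 1 − 1 = -1
C2: 4C → 0 = 0
C3: 4C → 0 = 0
C4: 1C, 3H → 0 − 3 = -3
Sum = -1 + 0 + 0 − 3 = -4.

-4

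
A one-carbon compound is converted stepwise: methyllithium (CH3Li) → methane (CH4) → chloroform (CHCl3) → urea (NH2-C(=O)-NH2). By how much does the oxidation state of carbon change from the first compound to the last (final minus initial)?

Carbon oxidation states along the series — methyllithium: -4, methane: -4, chloroform: +2, urea: +4.
Net change = +4 − (-4) = +8.

+8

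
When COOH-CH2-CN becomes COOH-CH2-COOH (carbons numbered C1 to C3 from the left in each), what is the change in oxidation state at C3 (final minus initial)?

0

Before: C3 has 1 bond to C, 3 bonds to N → oxidation state +3.
After: C3 has 1 bond to C, 3 bonds to O → oxidation state +3.
Δ = +3 − (+3) = 0, so no net redox change at C3.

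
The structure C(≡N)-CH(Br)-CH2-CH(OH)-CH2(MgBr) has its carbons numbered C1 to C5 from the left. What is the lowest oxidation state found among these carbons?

Tallying each carbon's bonds:
C1: 1C, 3N → 0 + 3 = +3
C2: 2C, 1H, 1Br → 0 − 1 + 1 = 0
C3: 2C, 2H → 0 − 2 = -2
C4: 2C, 1H, 1O → 0 − 1 + 1 = 0
C5: 1C, 2H, 1Mg → 0 − 2 − 1 = -3
The lowest value is -3.

-3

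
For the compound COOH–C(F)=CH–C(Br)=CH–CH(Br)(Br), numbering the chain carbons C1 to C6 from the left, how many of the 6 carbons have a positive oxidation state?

Tallying each carbon's bonds:
C1: 1C, 3O → 0 + 3 = +3
C2: 3C, 1F → 0 + 1 = +1
C3: 3C, 1H → 0 − 1 = -1
C4: 3C, 1Br → 0 + 1 = +1
C5: 3C, 1H → 0 − 1 = -1
C6: 1C, 1H, 2Br → 0 − 1 + 2 = +1
4 carbons (C1, C2, C4, C6) meet the condition.

4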